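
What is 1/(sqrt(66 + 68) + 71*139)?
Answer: 9869/97397027 - sqrt(134)/97397027 ≈ 0.00010121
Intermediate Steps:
1/(sqrt(66 + 68) + 71*139) = 1/(sqrt(134) + 9869) = 1/(9869 + sqrt(134))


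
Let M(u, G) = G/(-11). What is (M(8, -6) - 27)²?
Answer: 84681/121 ≈ 699.84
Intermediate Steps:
M(u, G) = -G/11 (M(u, G) = G*(-1/11) = -G/11)
(M(8, -6) - 27)² = (-1/11*(-6) - 27)² = (6/11 - 27)² = (-291/11)² = 84681/121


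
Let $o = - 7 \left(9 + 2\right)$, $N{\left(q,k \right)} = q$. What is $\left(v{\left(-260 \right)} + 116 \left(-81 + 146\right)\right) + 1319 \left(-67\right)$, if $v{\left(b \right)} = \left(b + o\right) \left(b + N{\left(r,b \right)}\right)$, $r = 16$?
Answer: $1395$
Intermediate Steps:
$o = -77$ ($o = \left(-7\right) 11 = -77$)
$v{\left(b \right)} = \left(-77 + b\right) \left(16 + b\right)$ ($v{\left(b \right)} = \left(b - 77\right) \left(b + 16\right) = \left(-77 + b\right) \left(16 + b\right)$)
$\left(v{\left(-260 \right)} + 116 \left(-81 + 146\right)\right) + 1319 \left(-67\right) = \left(\left(-1232 + \left(-260\right)^{2} - -15860\right) + 116 \left(-81 + 146\right)\right) + 1319 \left(-67\right) = \left(\left(-1232 + 67600 + 15860\right) + 116 \cdot 65\right) - 88373 = \left(82228 + 7540\right) - 88373 = 89768 - 88373 = 1395$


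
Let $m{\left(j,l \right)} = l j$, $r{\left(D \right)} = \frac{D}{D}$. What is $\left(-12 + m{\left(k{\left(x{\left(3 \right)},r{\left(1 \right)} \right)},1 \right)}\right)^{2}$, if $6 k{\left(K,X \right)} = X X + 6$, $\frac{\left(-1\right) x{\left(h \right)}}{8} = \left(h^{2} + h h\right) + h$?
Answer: $\frac{4225}{36} \approx 117.36$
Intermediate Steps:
$x{\left(h \right)} = - 16 h^{2} - 8 h$ ($x{\left(h \right)} = - 8 \left(\left(h^{2} + h h\right) + h\right) = - 8 \left(\left(h^{2} + h^{2}\right) + h\right) = - 8 \left(2 h^{2} + h\right) = - 8 \left(h + 2 h^{2}\right) = - 16 h^{2} - 8 h$)
$r{\left(D \right)} = 1$
$k{\left(K,X \right)} = 1 + \frac{X^{2}}{6}$ ($k{\left(K,X \right)} = \frac{X X + 6}{6} = \frac{X^{2} + 6}{6} = \frac{6 + X^{2}}{6} = 1 + \frac{X^{2}}{6}$)
$m{\left(j,l \right)} = j l$
$\left(-12 + m{\left(k{\left(x{\left(3 \right)},r{\left(1 \right)} \right)},1 \right)}\right)^{2} = \left(-12 + \left(1 + \frac{1^{2}}{6}\right) 1\right)^{2} = \left(-12 + \left(1 + \frac{1}{6} \cdot 1\right) 1\right)^{2} = \left(-12 + \left(1 + \frac{1}{6}\right) 1\right)^{2} = \left(-12 + \frac{7}{6} \cdot 1\right)^{2} = \left(-12 + \frac{7}{6}\right)^{2} = \left(- \frac{65}{6}\right)^{2} = \frac{4225}{36}$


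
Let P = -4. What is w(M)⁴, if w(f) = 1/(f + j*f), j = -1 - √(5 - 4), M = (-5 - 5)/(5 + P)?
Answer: 1/10000 ≈ 0.00010000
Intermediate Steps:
M = -10 (M = (-5 - 5)/(5 - 4) = -10/1 = -10*1 = -10)
j = -2 (j = -1 - √1 = -1 - 1*1 = -1 - 1 = -2)
w(f) = -1/f (w(f) = 1/(f - 2*f) = 1/(-f) = -1/f)
w(M)⁴ = (-1/(-10))⁴ = (-1*(-⅒))⁴ = (⅒)⁴ = 1/10000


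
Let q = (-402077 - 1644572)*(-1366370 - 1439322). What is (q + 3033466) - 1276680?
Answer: 5742268482894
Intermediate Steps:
q = 5742266726108 (q = -2046649*(-2805692) = 5742266726108)
(q + 3033466) - 1276680 = (5742266726108 + 3033466) - 1276680 = 5742269759574 - 1276680 = 5742268482894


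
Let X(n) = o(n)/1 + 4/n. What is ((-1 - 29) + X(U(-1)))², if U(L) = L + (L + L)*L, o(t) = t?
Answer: 625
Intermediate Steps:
U(L) = L + 2*L² (U(L) = L + (2*L)*L = L + 2*L²)
X(n) = n + 4/n (X(n) = n/1 + 4/n = n*1 + 4/n = n + 4/n)
((-1 - 29) + X(U(-1)))² = ((-1 - 29) + (-(1 + 2*(-1)) + 4/((-(1 + 2*(-1))))))² = (-30 + (-(1 - 2) + 4/((-(1 - 2)))))² = (-30 + (-1*(-1) + 4/((-1*(-1)))))² = (-30 + (1 + 4/1))² = (-30 + (1 + 4*1))² = (-30 + (1 + 4))² = (-30 + 5)² = (-25)² = 625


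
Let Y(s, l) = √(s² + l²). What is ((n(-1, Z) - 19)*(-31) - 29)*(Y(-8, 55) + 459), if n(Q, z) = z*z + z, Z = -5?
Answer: -27540 - 60*√3089 ≈ -30875.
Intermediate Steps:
Y(s, l) = √(l² + s²)
n(Q, z) = z + z² (n(Q, z) = z² + z = z + z²)
((n(-1, Z) - 19)*(-31) - 29)*(Y(-8, 55) + 459) = ((-5*(1 - 5) - 19)*(-31) - 29)*(√(55² + (-8)²) + 459) = ((-5*(-4) - 19)*(-31) - 29)*(√(3025 + 64) + 459) = ((20 - 19)*(-31) - 29)*(√3089 + 459) = (1*(-31) - 29)*(459 + √3089) = (-31 - 29)*(459 + √3089) = -60*(459 + √3089) = -27540 - 60*√3089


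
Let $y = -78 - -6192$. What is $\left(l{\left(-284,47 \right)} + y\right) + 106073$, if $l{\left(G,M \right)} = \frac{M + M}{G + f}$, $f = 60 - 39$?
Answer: $\frac{29505087}{263} \approx 1.1219 \cdot 10^{5}$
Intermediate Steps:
$f = 21$
$y = 6114$ ($y = -78 + 6192 = 6114$)
$l{\left(G,M \right)} = \frac{2 M}{21 + G}$ ($l{\left(G,M \right)} = \frac{M + M}{G + 21} = \frac{2 M}{21 + G}$)
$\left(l{\left(-284,47 \right)} + y\right) + 106073 = \left(2 \cdot 47 \frac{1}{21 - 284} + 6114\right) + 106073 = \left(2 \cdot 47 \frac{1}{-263} + 6114\right) + 106073 = \left(2 \cdot 47 \left(- \frac{1}{263}\right) + 6114\right) + 106073 = \left(- \frac{94}{263} + 6114\right) + 106073 = \frac{1607888}{263} + 106073 = \frac{29505087}{263}$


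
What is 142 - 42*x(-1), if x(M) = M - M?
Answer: 142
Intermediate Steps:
x(M) = 0
142 - 42*x(-1) = 142 - 42*0 = 142 + 0 = 142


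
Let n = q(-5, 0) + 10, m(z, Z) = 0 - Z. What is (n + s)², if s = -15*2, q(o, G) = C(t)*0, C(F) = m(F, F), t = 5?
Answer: 400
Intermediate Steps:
m(z, Z) = -Z
C(F) = -F
q(o, G) = 0 (q(o, G) = -1*5*0 = -5*0 = 0)
s = -30
n = 10 (n = 0 + 10 = 10)
(n + s)² = (10 - 30)² = (-20)² = 400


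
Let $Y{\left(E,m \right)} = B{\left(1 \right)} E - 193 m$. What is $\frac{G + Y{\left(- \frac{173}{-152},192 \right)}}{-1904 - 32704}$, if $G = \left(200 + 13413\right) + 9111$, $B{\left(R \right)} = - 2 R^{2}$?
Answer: $\frac{363135}{876736} \approx 0.41419$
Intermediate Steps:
$G = 22724$ ($G = 13613 + 9111 = 22724$)
$Y{\left(E,m \right)} = - 193 m - 2 E$ ($Y{\left(E,m \right)} = - 2 \cdot 1^{2} E - 193 m = \left(-2\right) 1 E - 193 m = - 2 E - 193 m = - 193 m - 2 E$)
$\frac{G + Y{\left(- \frac{173}{-152},192 \right)}}{-1904 - 32704} = \frac{22724 - \left(37056 + 2 \left(- \frac{173}{-152}\right)\right)}{-1904 - 32704} = \frac{22724 - \left(37056 + 2 \left(\left(-173\right) \left(- \frac{1}{152}\right)\right)\right)}{-34608} = \left(22724 - \frac{2816429}{76}\right) \left(- \frac{1}{34608}\right) = \left(- \frac{1089405}{76}\right) \left(- \frac{1}{34608}\right) = \frac{363135}{876736}$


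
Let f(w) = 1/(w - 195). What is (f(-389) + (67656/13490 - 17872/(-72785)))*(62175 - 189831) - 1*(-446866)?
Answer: -1609066087857437/7167648445 ≈ -2.2449e+5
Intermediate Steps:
f(w) = 1/(-195 + w)
(f(-389) + (67656/13490 - 17872/(-72785)))*(62175 - 189831) - 1*(-446866) = (1/(-195 - 389) + (67656/13490 - 17872/(-72785)))*(62175 - 189831) - 1*(-446866) = (1/(-584) + (67656*(1/13490) - 17872*(-1/72785)))*(-127656) + 446866 = (-1/584 + (33828/6745 + 17872/72785))*(-127656) + 446866 = (-1/584 + 516543524/98186965)*(-127656) + 446866 = (301563231051/57341187560)*(-127656) + 446866 = -4812044477880807/7167648445 + 446866 = -1609066087857437/7167648445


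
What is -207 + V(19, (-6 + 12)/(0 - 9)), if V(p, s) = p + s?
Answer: -566/3 ≈ -188.67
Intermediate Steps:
-207 + V(19, (-6 + 12)/(0 - 9)) = -207 + (19 + (-6 + 12)/(0 - 9)) = -207 + (19 + 6/(-9)) = -207 + (19 + 6*(-⅑)) = -207 + (19 - ⅔) = -207 + 55/3 = -566/3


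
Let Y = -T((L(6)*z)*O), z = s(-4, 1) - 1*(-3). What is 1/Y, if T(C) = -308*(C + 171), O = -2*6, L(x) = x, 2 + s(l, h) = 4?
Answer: -1/58212 ≈ -1.7179e-5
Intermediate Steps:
s(l, h) = 2 (s(l, h) = -2 + 4 = 2)
O = -12
z = 5 (z = 2 - 1*(-3) = 2 + 3 = 5)
T(C) = -52668 - 308*C (T(C) = -308*(171 + C) = -52668 - 308*C)
Y = -58212 (Y = -(-52668 - 308*6*5*(-12)) = -(-52668 - 9240*(-12)) = -(-52668 - 308*(-360)) = -(-52668 + 110880) = -1*58212 = -58212)
1/Y = 1/(-58212) = -1/58212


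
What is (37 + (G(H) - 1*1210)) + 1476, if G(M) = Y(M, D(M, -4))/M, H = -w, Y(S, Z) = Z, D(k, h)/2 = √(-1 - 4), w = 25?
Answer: 303 - 2*I*√5/25 ≈ 303.0 - 0.17889*I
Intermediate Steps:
D(k, h) = 2*I*√5 (D(k, h) = 2*√(-1 - 4) = 2*√(-5) = 2*(I*√5) = 2*I*√5)
H = -25 (H = -1*25 = -25)
G(M) = 2*I*√5/M (G(M) = (2*I*√5)/M = 2*I*√5/M)
(37 + (G(H) - 1*1210)) + 1476 = (37 + (2*I*√5/(-25) - 1*1210)) + 1476 = (37 + (2*I*√5*(-1/25) - 1210)) + 1476 = (37 + (-2*I*√5/25 - 1210)) + 1476 = (37 + (-1210 - 2*I*√5/25)) + 1476 = (-1173 - 2*I*√5/25) + 1476 = 303 - 2*I*√5/25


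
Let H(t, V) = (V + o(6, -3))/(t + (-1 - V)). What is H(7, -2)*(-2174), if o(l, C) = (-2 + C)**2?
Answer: -25001/4 ≈ -6250.3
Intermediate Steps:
H(t, V) = (25 + V)/(-1 + t - V) (H(t, V) = (V + (-2 - 3)**2)/(t + (-1 - V)) = (V + (-5)**2)/(-1 + t - V) = (V + 25)/(-1 + t - V) = (25 + V)/(-1 + t - V))
H(7, -2)*(-2174) = ((25 - 2)/(-1 + 7 - 1*(-2)))*(-2174) = (23/(-1 + 7 + 2))*(-2174) = (23/8)*(-2174) = -25001/4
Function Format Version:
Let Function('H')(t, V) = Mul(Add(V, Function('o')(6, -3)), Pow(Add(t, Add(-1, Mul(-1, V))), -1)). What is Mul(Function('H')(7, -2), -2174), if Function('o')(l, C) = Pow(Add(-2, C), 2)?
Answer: Rational(-25001, 4) ≈ -6250.3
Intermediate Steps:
Function('H')(t, V) = Mul(Pow(Add(-1, t, Mul(-1, V)), -1), Add(25, V)) (Function('H')(t, V) = Mul(Add(V, Pow(Add(-2, -3), 2)), Pow(Add(t, Add(-1, Mul(-1, V))), -1)) = Mul(Add(V, Pow(-5, 2)), Pow(Add(-1, t, Mul(-1, V)), -1)) = Mul(Add(V, 25), Pow(Add(-1, t, Mul(-1, V)), -1)) = Mul(Add(25, V), Pow(Add(-1, t, Mul(-1, V)), -1)) = Mul(Pow(Add(-1, t, Mul(-1, V)), -1), Add(25, V)))
Mul(Function('H')(7, -2), -2174) = Mul(Mul(Pow(Add(-1, 7, Mul(-1, -2)), -1), Add(25, -2)), -2174) = Mul(Mul(Pow(Add(-1, 7, 2), -1), 23), -2174) = Mul(Mul(Pow(8, -1), 23), -2174) = Mul(Mul(Rational(1, 8), 23), -2174) = Mul(Rational(23, 8), -2174) = Rational(-25001, 4)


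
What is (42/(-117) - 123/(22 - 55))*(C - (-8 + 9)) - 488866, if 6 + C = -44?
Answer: -69932403/143 ≈ -4.8904e+5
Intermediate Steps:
C = -50 (C = -6 - 44 = -50)
(42/(-117) - 123/(22 - 55))*(C - (-8 + 9)) - 488866 = (42/(-117) - 123/(22 - 55))*(-50 - (-8 + 9)) - 488866 = (42*(-1/117) - 123/(-33))*(-50 - 1*1) - 488866 = (-14/39 - 123*(-1/33))*(-50 - 1) - 488866 = (-14/39 + 41/11)*(-51) - 488866 = (1445/429)*(-51) - 488866 = -24565/143 - 488866 = -69932403/143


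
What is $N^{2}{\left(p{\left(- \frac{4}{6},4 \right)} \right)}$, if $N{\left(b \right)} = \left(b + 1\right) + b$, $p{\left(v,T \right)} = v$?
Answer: $\frac{1}{9} \approx 0.11111$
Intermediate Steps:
$N{\left(b \right)} = 1 + 2 b$ ($N{\left(b \right)} = \left(1 + b\right) + b = 1 + 2 b$)
$N^{2}{\left(p{\left(- \frac{4}{6},4 \right)} \right)} = \left(1 + 2 \left(- \frac{4}{6}\right)\right)^{2} = \left(1 + 2 \left(\left(-4\right) \frac{1}{6}\right)\right)^{2} = \left(1 + 2 \left(- \frac{2}{3}\right)\right)^{2} = \left(1 - \frac{4}{3}\right)^{2} = \left(- \frac{1}{3}\right)^{2} = \frac{1}{9}$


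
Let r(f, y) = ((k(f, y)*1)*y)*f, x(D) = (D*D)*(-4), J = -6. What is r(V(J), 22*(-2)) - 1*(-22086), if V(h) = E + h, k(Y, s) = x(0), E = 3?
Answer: 22086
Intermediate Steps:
x(D) = -4*D² (x(D) = D²*(-4) = -4*D²)
k(Y, s) = 0 (k(Y, s) = -4*0² = -4*0 = 0)
V(h) = 3 + h
r(f, y) = 0 (r(f, y) = ((0*1)*y)*f = (0*y)*f = 0*f = 0)
r(V(J), 22*(-2)) - 1*(-22086) = 0 - 1*(-22086) = 0 + 22086 = 22086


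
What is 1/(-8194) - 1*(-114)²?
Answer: -106489225/8194 ≈ -12996.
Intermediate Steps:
1/(-8194) - 1*(-114)² = -1/8194 - 1*12996 = -1/8194 - 12996 = -106489225/8194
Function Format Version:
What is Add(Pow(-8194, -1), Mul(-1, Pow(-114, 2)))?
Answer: Rational(-106489225, 8194) ≈ -12996.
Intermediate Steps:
Add(Pow(-8194, -1), Mul(-1, Pow(-114, 2))) = Add(Rational(-1, 8194), Mul(-1, 12996)) = Add(Rational(-1, 8194), -12996) = Rational(-106489225, 8194)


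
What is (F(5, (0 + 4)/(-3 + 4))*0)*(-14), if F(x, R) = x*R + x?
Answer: 0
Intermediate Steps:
F(x, R) = x + R*x (F(x, R) = R*x + x = x + R*x)
(F(5, (0 + 4)/(-3 + 4))*0)*(-14) = ((5*(1 + (0 + 4)/(-3 + 4)))*0)*(-14) = ((5*(1 + 4/1))*0)*(-14) = ((5*(1 + 4*1))*0)*(-14) = ((5*(1 + 4))*0)*(-14) = ((5*5)*0)*(-14) = (25*0)*(-14) = 0*(-14) = 0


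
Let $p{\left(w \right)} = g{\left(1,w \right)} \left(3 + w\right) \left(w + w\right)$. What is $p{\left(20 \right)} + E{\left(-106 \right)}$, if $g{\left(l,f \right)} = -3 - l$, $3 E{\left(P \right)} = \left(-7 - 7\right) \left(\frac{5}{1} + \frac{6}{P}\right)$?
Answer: $- \frac{588788}{159} \approx -3703.1$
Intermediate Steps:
$E{\left(P \right)} = - \frac{70}{3} - \frac{28}{P}$ ($E{\left(P \right)} = \frac{\left(-7 - 7\right) \left(\frac{5}{1} + \frac{6}{P}\right)}{3} = \frac{\left(-14\right) \left(5 \cdot 1 + \frac{6}{P}\right)}{3} = \frac{\left(-14\right) \left(5 + \frac{6}{P}\right)}{3} = \frac{-70 - \frac{84}{P}}{3} = - \frac{70}{3} - \frac{28}{P}$)
$p{\left(w \right)} = 2 w \left(-12 - 4 w\right)$ ($p{\left(w \right)} = \left(-3 - 1\right) \left(3 + w\right) \left(w + w\right) = \left(-3 - 1\right) \left(3 + w\right) 2 w = - 4 \left(3 + w\right) 2 w = \left(-12 - 4 w\right) 2 w = 2 w \left(-12 - 4 w\right)$)
$p{\left(20 \right)} + E{\left(-106 \right)} = \left(-8\right) 20 \left(3 + 20\right) - \left(\frac{70}{3} + \frac{28}{-106}\right) = \left(-8\right) 20 \cdot 23 - \frac{3668}{159} = -3680 + \left(- \frac{70}{3} + \frac{14}{53}\right) = -3680 - \frac{3668}{159} = - \frac{588788}{159}$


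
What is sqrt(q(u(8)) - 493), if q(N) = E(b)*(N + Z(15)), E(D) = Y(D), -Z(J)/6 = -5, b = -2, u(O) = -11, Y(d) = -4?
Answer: I*sqrt(569) ≈ 23.854*I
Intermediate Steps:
Z(J) = 30 (Z(J) = -6*(-5) = 30)
E(D) = -4
q(N) = -120 - 4*N (q(N) = -4*(N + 30) = -4*(30 + N) = -120 - 4*N)
sqrt(q(u(8)) - 493) = sqrt((-120 - 4*(-11)) - 493) = sqrt((-120 + 44) - 493) = sqrt(-76 - 493) = sqrt(-569) = I*sqrt(569)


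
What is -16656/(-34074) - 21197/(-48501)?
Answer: 9445057/10201377 ≈ 0.92586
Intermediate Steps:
-16656/(-34074) - 21197/(-48501) = -16656*(-1/34074) - 21197*(-1/48501) = 2776/5679 + 21197/48501 = 9445057/10201377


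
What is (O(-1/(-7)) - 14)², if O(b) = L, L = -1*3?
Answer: 289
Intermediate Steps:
L = -3
O(b) = -3
(O(-1/(-7)) - 14)² = (-3 - 14)² = (-17)² = 289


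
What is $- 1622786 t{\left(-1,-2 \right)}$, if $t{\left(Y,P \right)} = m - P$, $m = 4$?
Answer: $-9736716$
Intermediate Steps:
$t{\left(Y,P \right)} = 4 - P$
$- 1622786 t{\left(-1,-2 \right)} = - 1622786 \left(4 - -2\right) = - 1622786 \left(4 + 2\right) = \left(-1622786\right) 6 = -9736716$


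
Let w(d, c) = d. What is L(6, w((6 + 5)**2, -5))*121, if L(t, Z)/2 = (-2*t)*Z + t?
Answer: -349932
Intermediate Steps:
L(t, Z) = 2*t - 4*Z*t (L(t, Z) = 2*((-2*t)*Z + t) = 2*(-2*Z*t + t) = 2*(t - 2*Z*t) = 2*t - 4*Z*t)
L(6, w((6 + 5)**2, -5))*121 = (2*6*(1 - 2*(6 + 5)**2))*121 = (2*6*(1 - 2*11**2))*121 = (2*6*(1 - 2*121))*121 = (2*6*(1 - 242))*121 = (2*6*(-241))*121 = -2892*121 = -349932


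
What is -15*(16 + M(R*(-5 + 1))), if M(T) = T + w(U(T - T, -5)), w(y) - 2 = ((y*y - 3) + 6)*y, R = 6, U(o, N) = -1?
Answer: 150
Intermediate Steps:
w(y) = 2 + y*(3 + y²) (w(y) = 2 + ((y*y - 3) + 6)*y = 2 + ((y² - 3) + 6)*y = 2 + ((-3 + y²) + 6)*y = 2 + (3 + y²)*y = 2 + y*(3 + y²))
M(T) = -2 + T (M(T) = T + (2 + (-1)³ + 3*(-1)) = T + (2 - 1 - 3) = T - 2 = -2 + T)
-15*(16 + M(R*(-5 + 1))) = -15*(16 + (-2 + 6*(-5 + 1))) = -15*(16 + (-2 + 6*(-4))) = -15*(16 + (-2 - 24)) = -15*(16 - 26) = -15*(-10) = 150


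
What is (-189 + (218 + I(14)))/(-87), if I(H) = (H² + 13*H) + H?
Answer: -421/87 ≈ -4.8391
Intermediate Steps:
I(H) = H² + 14*H
(-189 + (218 + I(14)))/(-87) = (-189 + (218 + 14*(14 + 14)))/(-87) = (-189 + (218 + 14*28))*(-1/87) = (-189 + (218 + 392))*(-1/87) = (-189 + 610)*(-1/87) = 421*(-1/87) = -421/87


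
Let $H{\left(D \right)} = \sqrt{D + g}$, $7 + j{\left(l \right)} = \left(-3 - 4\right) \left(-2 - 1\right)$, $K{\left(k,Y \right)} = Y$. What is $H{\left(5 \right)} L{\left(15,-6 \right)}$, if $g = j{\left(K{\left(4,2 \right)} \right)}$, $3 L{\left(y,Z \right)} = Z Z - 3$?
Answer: $11 \sqrt{19} \approx 47.948$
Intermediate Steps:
$L{\left(y,Z \right)} = -1 + \frac{Z^{2}}{3}$ ($L{\left(y,Z \right)} = \frac{Z Z - 3}{3} = \frac{Z^{2} - 3}{3} = \frac{-3 + Z^{2}}{3} = -1 + \frac{Z^{2}}{3}$)
$j{\left(l \right)} = 14$ ($j{\left(l \right)} = -7 + \left(-3 - 4\right) \left(-2 - 1\right) = -7 - -21 = -7 + 21 = 14$)
$g = 14$
$H{\left(D \right)} = \sqrt{14 + D}$ ($H{\left(D \right)} = \sqrt{D + 14} = \sqrt{14 + D}$)
$H{\left(5 \right)} L{\left(15,-6 \right)} = \sqrt{14 + 5} \left(-1 + \frac{\left(-6\right)^{2}}{3}\right) = \sqrt{19} \left(-1 + \frac{1}{3} \cdot 36\right) = \sqrt{19} \left(-1 + 12\right) = \sqrt{19} \cdot 11 = 11 \sqrt{19}$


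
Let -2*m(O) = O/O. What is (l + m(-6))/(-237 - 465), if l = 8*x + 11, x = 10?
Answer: -181/1404 ≈ -0.12892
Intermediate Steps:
m(O) = -1/2 (m(O) = -O/(2*O) = -1/2*1 = -1/2)
l = 91 (l = 8*10 + 11 = 80 + 11 = 91)
(l + m(-6))/(-237 - 465) = (91 - 1/2)/(-237 - 465) = (181/2)/(-702) = (181/2)*(-1/702) = -181/1404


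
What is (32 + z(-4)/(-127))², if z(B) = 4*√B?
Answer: 16516032/16129 - 512*I/127 ≈ 1024.0 - 4.0315*I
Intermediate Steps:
(32 + z(-4)/(-127))² = (32 + (4*√(-4))/(-127))² = (32 + (4*(2*I))*(-1/127))² = (32 + (8*I)*(-1/127))² = (32 - 8*I/127)²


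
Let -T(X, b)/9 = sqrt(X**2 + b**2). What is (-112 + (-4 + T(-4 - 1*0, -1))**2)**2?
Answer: 1729089 + 184464*sqrt(17) ≈ 2.4897e+6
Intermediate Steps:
T(X, b) = -9*sqrt(X**2 + b**2)
(-112 + (-4 + T(-4 - 1*0, -1))**2)**2 = (-112 + (-4 - 9*sqrt((-4 - 1*0)**2 + (-1)**2))**2)**2 = (-112 + (-4 - 9*sqrt((-4 + 0)**2 + 1))**2)**2 = (-112 + (-4 - 9*sqrt((-4)**2 + 1))**2)**2 = (-112 + (-4 - 9*sqrt(16 + 1))**2)**2 = (-112 + (-4 - 9*sqrt(17))**2)**2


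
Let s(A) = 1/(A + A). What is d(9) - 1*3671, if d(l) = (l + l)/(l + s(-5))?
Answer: -326539/89 ≈ -3669.0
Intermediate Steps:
s(A) = 1/(2*A)
d(l) = 2*l/(-⅒ + l) (d(l) = (l + l)/(l + (½)/(-5)) = (2*l)/(l + (½)*(-⅕)) = (2*l)/(l - ⅒) = (2*l)/(-⅒ + l) = 2*l/(-⅒ + l))
d(9) - 1*3671 = 20*9/(-1 + 10*9) - 1*3671 = 20*9/(-1 + 90) - 3671 = 20*9/89 - 3671 = 20*9*(1/89) - 3671 = 180/89 - 3671 = -326539/89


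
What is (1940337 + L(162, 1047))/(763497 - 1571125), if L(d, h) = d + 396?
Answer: -1940895/807628 ≈ -2.4032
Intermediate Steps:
L(d, h) = 396 + d
(1940337 + L(162, 1047))/(763497 - 1571125) = (1940337 + (396 + 162))/(763497 - 1571125) = (1940337 + 558)/(-807628) = 1940895*(-1/807628) = -1940895/807628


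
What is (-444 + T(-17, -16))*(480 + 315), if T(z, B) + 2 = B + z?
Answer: -380805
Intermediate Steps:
T(z, B) = -2 + B + z (T(z, B) = -2 + (B + z) = -2 + B + z)
(-444 + T(-17, -16))*(480 + 315) = (-444 + (-2 - 16 - 17))*(480 + 315) = (-444 - 35)*795 = -479*795 = -380805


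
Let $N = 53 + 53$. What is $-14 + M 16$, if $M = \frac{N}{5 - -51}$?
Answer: $\frac{114}{7} \approx 16.286$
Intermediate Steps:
$N = 106$
$M = \frac{53}{28}$ ($M = \frac{106}{5 - -51} = \frac{106}{5 + 51} = \frac{106}{56} = 106 \cdot \frac{1}{56} = \frac{53}{28} \approx 1.8929$)
$-14 + M 16 = -14 + \frac{53}{28} \cdot 16 = -14 + \frac{212}{7} = \frac{114}{7}$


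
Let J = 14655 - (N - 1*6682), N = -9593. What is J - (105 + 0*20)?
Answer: 30825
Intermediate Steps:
J = 30930 (J = 14655 - (-9593 - 1*6682) = 14655 - (-9593 - 6682) = 14655 - 1*(-16275) = 14655 + 16275 = 30930)
J - (105 + 0*20) = 30930 - (105 + 0*20) = 30930 - (105 + 0) = 30930 - 1*105 = 30930 - 105 = 30825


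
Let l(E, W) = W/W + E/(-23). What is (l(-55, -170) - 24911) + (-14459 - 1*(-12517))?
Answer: -617541/23 ≈ -26850.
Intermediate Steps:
l(E, W) = 1 - E/23 (l(E, W) = 1 + E*(-1/23) = 1 - E/23)
(l(-55, -170) - 24911) + (-14459 - 1*(-12517)) = ((1 - 1/23*(-55)) - 24911) + (-14459 - 1*(-12517)) = ((1 + 55/23) - 24911) + (-14459 + 12517) = (78/23 - 24911) - 1942 = -572875/23 - 1942 = -617541/23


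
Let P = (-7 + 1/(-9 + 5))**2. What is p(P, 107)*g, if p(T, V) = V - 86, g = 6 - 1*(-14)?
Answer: 420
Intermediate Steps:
P = 841/16 (P = (-7 + 1/(-4))**2 = (-7 - 1/4)**2 = (-29/4)**2 = 841/16 ≈ 52.563)
g = 20 (g = 6 + 14 = 20)
p(T, V) = -86 + V
p(P, 107)*g = (-86 + 107)*20 = 21*20 = 420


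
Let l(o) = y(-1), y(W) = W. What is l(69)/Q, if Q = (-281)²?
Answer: -1/78961 ≈ -1.2664e-5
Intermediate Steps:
Q = 78961
l(o) = -1
l(69)/Q = -1/78961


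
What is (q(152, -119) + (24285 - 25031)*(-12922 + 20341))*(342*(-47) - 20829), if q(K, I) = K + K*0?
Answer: 204236775066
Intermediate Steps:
q(K, I) = K (q(K, I) = K + 0 = K)
(q(152, -119) + (24285 - 25031)*(-12922 + 20341))*(342*(-47) - 20829) = (152 + (24285 - 25031)*(-12922 + 20341))*(342*(-47) - 20829) = (152 - 746*7419)*(-16074 - 20829) = (152 - 5534574)*(-36903) = -5534422*(-36903) = 204236775066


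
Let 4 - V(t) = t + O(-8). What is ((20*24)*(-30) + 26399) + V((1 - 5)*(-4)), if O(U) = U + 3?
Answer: 11992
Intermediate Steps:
O(U) = 3 + U
V(t) = 9 - t (V(t) = 4 - (t + (3 - 8)) = 4 - (t - 5) = 4 - (-5 + t) = 4 + (5 - t) = 9 - t)
((20*24)*(-30) + 26399) + V((1 - 5)*(-4)) = ((20*24)*(-30) + 26399) + (9 - (1 - 5)*(-4)) = (480*(-30) + 26399) + (9 - (-4)*(-4)) = (-14400 + 26399) + (9 - 1*16) = 11999 + (9 - 16) = 11999 - 7 = 11992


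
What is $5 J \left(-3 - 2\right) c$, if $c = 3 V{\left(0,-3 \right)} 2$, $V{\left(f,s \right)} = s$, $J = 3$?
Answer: $1350$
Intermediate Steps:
$c = -18$ ($c = 3 \left(-3\right) 2 = \left(-9\right) 2 = -18$)
$5 J \left(-3 - 2\right) c = 5 \cdot 3 \left(-3 - 2\right) \left(-18\right) = 5 \cdot 3 \left(-5\right) \left(-18\right) = 5 \left(-15\right) \left(-18\right) = \left(-75\right) \left(-18\right) = 1350$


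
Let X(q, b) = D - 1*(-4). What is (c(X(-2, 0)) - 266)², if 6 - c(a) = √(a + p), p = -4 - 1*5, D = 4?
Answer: (260 + I)² ≈ 67599.0 + 520.0*I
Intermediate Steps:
X(q, b) = 8 (X(q, b) = 4 - 1*(-4) = 4 + 4 = 8)
p = -9 (p = -4 - 5 = -9)
c(a) = 6 - √(-9 + a) (c(a) = 6 - √(a - 9) = 6 - √(-9 + a))
(c(X(-2, 0)) - 266)² = ((6 - √(-9 + 8)) - 266)² = ((6 - √(-1)) - 266)² = ((6 - I) - 266)² = (-260 - I)²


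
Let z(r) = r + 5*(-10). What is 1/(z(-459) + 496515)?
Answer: 1/496006 ≈ 2.0161e-6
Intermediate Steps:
z(r) = -50 + r (z(r) = r - 50 = -50 + r)
1/(z(-459) + 496515) = 1/((-50 - 459) + 496515) = 1/(-509 + 496515) = 1/496006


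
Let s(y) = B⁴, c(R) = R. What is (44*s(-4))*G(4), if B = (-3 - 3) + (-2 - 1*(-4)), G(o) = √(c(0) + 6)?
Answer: 11264*√6 ≈ 27591.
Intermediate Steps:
G(o) = √6 (G(o) = √(0 + 6) = √6)
B = -4 (B = -6 + (-2 + 4) = -6 + 2 = -4)
s(y) = 256 (s(y) = (-4)⁴ = 256)
(44*s(-4))*G(4) = (44*256)*√6 = 11264*√6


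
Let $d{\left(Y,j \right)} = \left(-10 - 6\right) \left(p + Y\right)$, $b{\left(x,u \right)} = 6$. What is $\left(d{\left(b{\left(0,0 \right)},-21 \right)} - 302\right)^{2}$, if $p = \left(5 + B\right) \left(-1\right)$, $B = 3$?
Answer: $72900$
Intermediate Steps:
$p = -8$ ($p = \left(5 + 3\right) \left(-1\right) = 8 \left(-1\right) = -8$)
$d{\left(Y,j \right)} = 128 - 16 Y$ ($d{\left(Y,j \right)} = \left(-10 - 6\right) \left(-8 + Y\right) = - 16 \left(-8 + Y\right) = 128 - 16 Y$)
$\left(d{\left(b{\left(0,0 \right)},-21 \right)} - 302\right)^{2} = \left(\left(128 - 96\right) - 302\right)^{2} = \left(32 - 302\right)^{2} = \left(-270\right)^{2} = 72900$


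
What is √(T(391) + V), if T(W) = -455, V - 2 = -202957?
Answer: I*√203410 ≈ 451.01*I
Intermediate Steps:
V = -202955 (V = 2 - 202957 = -202955)
√(T(391) + V) = √(-455 - 202955) = √(-203410) = I*√203410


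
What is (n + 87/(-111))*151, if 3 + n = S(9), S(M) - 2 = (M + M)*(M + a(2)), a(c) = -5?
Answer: 392298/37 ≈ 10603.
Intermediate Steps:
S(M) = 2 + 2*M*(-5 + M) (S(M) = 2 + (M + M)*(M - 5) = 2 + (2*M)*(-5 + M) = 2 + 2*M*(-5 + M))
n = 71 (n = -3 + (2 - 10*9 + 2*9²) = -3 + (2 - 90 + 2*81) = -3 + (2 - 90 + 162) = -3 + 74 = 71)
(n + 87/(-111))*151 = (71 + 87/(-111))*151 = (71 + 87*(-1/111))*151 = (71 - 29/37)*151 = (2598/37)*151 = 392298/37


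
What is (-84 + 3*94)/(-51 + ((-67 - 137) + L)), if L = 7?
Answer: -99/124 ≈ -0.79839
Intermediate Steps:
(-84 + 3*94)/(-51 + ((-67 - 137) + L)) = (-84 + 3*94)/(-51 + ((-67 - 137) + 7)) = (-84 + 282)/(-51 + (-204 + 7)) = 198/(-51 - 197) = 198/(-248) = 198*(-1/248) = -99/124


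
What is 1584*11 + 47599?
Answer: 65023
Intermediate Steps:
1584*11 + 47599 = 17424 + 47599 = 65023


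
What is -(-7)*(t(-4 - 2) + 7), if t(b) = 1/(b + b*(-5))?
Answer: 1183/24 ≈ 49.292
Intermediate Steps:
t(b) = -1/(4*b) (t(b) = 1/(b - 5*b) = 1/(-4*b) = -1/(4*b))
-(-7)*(t(-4 - 2) + 7) = -(-7)*(-1/(4*(-4 - 2)) + 7) = -(-7)*(-¼/(-6) + 7) = -(-7)*(-¼*(-⅙) + 7) = -(-7)*(1/24 + 7) = -(-7)*169/24 = -1*(-1183/24) = 1183/24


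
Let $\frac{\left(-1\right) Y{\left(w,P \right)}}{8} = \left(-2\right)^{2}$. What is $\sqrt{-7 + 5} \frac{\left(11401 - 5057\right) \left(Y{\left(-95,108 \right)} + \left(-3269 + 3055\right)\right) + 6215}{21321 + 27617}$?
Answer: $- \frac{1554409 i \sqrt{2}}{48938} \approx - 44.919 i$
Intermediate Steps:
$Y{\left(w,P \right)} = -32$ ($Y{\left(w,P \right)} = - 8 \left(-2\right)^{2} = \left(-8\right) 4 = -32$)
$\sqrt{-7 + 5} \frac{\left(11401 - 5057\right) \left(Y{\left(-95,108 \right)} + \left(-3269 + 3055\right)\right) + 6215}{21321 + 27617} = \sqrt{-7 + 5} \frac{\left(11401 - 5057\right) \left(-32 + \left(-3269 + 3055\right)\right) + 6215}{21321 + 27617} = \sqrt{-2} \frac{6344 \left(-32 - 214\right) + 6215}{48938} = i \sqrt{2} \left(6344 \left(-246\right) + 6215\right) \frac{1}{48938} = i \sqrt{2} \left(-1560624 + 6215\right) \frac{1}{48938} = i \sqrt{2} \left(\left(-1554409\right) \frac{1}{48938}\right) = i \sqrt{2} \left(- \frac{1554409}{48938}\right) = - \frac{1554409 i \sqrt{2}}{48938}$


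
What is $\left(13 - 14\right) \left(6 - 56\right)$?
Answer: $50$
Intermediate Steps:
$\left(13 - 14\right) \left(6 - 56\right) = \left(13 - 14\right) \left(-50\right) = \left(-1\right) \left(-50\right) = 50$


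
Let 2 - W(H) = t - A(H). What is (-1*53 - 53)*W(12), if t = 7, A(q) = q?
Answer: -742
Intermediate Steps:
W(H) = -5 + H (W(H) = 2 - (7 - H) = 2 + (-7 + H) = -5 + H)
(-1*53 - 53)*W(12) = (-1*53 - 53)*(-5 + 12) = (-53 - 53)*7 = -106*7 = -742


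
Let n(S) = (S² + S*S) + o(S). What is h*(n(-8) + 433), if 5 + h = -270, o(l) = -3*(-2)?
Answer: -155925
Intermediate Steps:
o(l) = 6
h = -275 (h = -5 - 270 = -275)
n(S) = 6 + 2*S² (n(S) = (S² + S*S) + 6 = (S² + S²) + 6 = 2*S² + 6 = 6 + 2*S²)
h*(n(-8) + 433) = -275*((6 + 2*(-8)²) + 433) = -275*((6 + 2*64) + 433) = -275*((6 + 128) + 433) = -275*(134 + 433) = -275*567 = -155925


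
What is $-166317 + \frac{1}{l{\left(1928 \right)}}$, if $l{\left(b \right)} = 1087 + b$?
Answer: $- \frac{501445754}{3015} \approx -1.6632 \cdot 10^{5}$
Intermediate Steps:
$-166317 + \frac{1}{l{\left(1928 \right)}} = -166317 + \frac{1}{1087 + 1928} = -166317 + \frac{1}{3015} = - \frac{501445754}{3015}$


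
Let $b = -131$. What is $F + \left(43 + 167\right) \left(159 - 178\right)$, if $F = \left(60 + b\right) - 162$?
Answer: $-4223$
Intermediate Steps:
$F = -233$ ($F = \left(60 - 131\right) - 162 = -71 - 162 = -233$)
$F + \left(43 + 167\right) \left(159 - 178\right) = -233 + \left(43 + 167\right) \left(159 - 178\right) = -233 + 210 \left(-19\right) = -233 - 3990 = -4223$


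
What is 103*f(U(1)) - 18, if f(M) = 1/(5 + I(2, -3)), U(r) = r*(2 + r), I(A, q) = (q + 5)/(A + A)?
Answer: 8/11 ≈ 0.72727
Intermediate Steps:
I(A, q) = (5 + q)/(2*A) (I(A, q) = (5 + q)/((2*A)) = (5 + q)*(1/(2*A)) = (5 + q)/(2*A))
f(M) = 2/11 (f(M) = 1/(5 + (1/2)*(5 - 3)/2) = 1/(5 + (1/2)*(1/2)*2) = 1/(5 + 1/2) = 1/(11/2) = 2/11)
103*f(U(1)) - 18 = 103*(2/11) - 18 = 206/11 - 18 = 8/11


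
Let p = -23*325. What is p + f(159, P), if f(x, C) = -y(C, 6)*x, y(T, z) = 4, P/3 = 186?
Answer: -8111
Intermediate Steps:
P = 558 (P = 3*186 = 558)
p = -7475
f(x, C) = -4*x
p + f(159, P) = -7475 - 4*159 = -7475 - 636 = -8111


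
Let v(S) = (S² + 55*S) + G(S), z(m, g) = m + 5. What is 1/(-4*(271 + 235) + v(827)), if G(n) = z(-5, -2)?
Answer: 1/727390 ≈ 1.3748e-6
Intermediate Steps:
z(m, g) = 5 + m
G(n) = 0 (G(n) = 5 - 5 = 0)
v(S) = S² + 55*S (v(S) = (S² + 55*S) + 0 = S² + 55*S)
1/(-4*(271 + 235) + v(827)) = 1/(-4*(271 + 235) + 827*(55 + 827)) = 1/(-4*506 + 827*882) = 1/(-2024 + 729414) = 1/727390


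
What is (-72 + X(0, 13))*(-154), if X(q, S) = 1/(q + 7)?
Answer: 11066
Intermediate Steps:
X(q, S) = 1/(7 + q)
(-72 + X(0, 13))*(-154) = (-72 + 1/(7 + 0))*(-154) = (-72 + 1/7)*(-154) = (-72 + ⅐)*(-154) = -503/7*(-154) = 11066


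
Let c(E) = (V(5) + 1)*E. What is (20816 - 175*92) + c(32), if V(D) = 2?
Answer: 4812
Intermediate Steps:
c(E) = 3*E (c(E) = (2 + 1)*E = 3*E)
(20816 - 175*92) + c(32) = (20816 - 175*92) + 3*32 = (20816 - 16100) + 96 = 4716 + 96 = 4812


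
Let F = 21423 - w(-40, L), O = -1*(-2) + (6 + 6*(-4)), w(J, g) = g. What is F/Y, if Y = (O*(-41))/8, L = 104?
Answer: 21319/82 ≈ 259.99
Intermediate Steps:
O = -16 (O = 2 + (6 - 24) = 2 - 18 = -16)
Y = 82 (Y = -16*(-41)/8 = 656*(⅛) = 82)
F = 21319 (F = 21423 - 1*104 = 21423 - 104 = 21319)
F/Y = 21319/82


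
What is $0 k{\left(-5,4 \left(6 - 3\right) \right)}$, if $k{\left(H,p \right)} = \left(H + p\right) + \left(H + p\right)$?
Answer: $0$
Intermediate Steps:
$k{\left(H,p \right)} = 2 H + 2 p$
$0 k{\left(-5,4 \left(6 - 3\right) \right)} = 0 \left(2 \left(-5\right) + 2 \cdot 4 \left(6 - 3\right)\right) = 0 \left(-10 + 2 \cdot 4 \cdot 3\right) = 0 \left(-10 + 2 \cdot 12\right) = 0 \left(-10 + 24\right) = 0 \cdot 14 = 0$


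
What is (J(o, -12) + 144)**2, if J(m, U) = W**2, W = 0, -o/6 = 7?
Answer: 20736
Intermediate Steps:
o = -42 (o = -6*7 = -42)
J(m, U) = 0 (J(m, U) = 0**2 = 0)
(J(o, -12) + 144)**2 = (0 + 144)**2 = 144**2 = 20736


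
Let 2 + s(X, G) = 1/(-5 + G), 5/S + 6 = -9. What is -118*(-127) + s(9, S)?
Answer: 239741/16 ≈ 14984.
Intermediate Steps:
S = -1/3 (S = 5/(-6 - 9) = 5/(-15) = 5*(-1/15) = -1/3 ≈ -0.33333)
s(X, G) = -2 + 1/(-5 + G)
-118*(-127) + s(9, S) = -118*(-127) + (11 - 2*(-1/3))/(-5 - 1/3) = 14986 + (11 + 2/3)/(-16/3) = 14986 - 3/16*35/3 = 14986 - 35/16 = 239741/16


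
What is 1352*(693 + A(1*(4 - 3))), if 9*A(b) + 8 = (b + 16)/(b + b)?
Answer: 8433100/9 ≈ 9.3701e+5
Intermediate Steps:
A(b) = -8/9 + (16 + b)/(18*b) (A(b) = -8/9 + ((b + 16)/(b + b))/9 = -8/9 + ((16 + b)/((2*b)))/9 = -8/9 + ((16 + b)*(1/(2*b)))/9 = -8/9 + ((16 + b)/(2*b))/9 = -8/9 + (16 + b)/(18*b))
1352*(693 + A(1*(4 - 3))) = 1352*(693 + (16 - 15*(4 - 3))/(18*((1*(4 - 3))))) = 1352*(693 + (16 - 15)/(18*((1*1)))) = 1352*(693 + (1/18)*(16 - 15*1)/1) = 1352*(693 + (1/18)*1*(16 - 15)) = 1352*(693 + (1/18)*1*1) = 1352*(693 + 1/18) = 1352*(12475/18) = 8433100/9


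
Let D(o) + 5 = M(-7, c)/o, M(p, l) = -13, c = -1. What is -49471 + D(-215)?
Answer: -10637327/215 ≈ -49476.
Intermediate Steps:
D(o) = -5 - 13/o
-49471 + D(-215) = -49471 + (-5 - 13/(-215)) = -49471 + (-5 - 13*(-1/215)) = -49471 + (-5 + 13/215) = -49471 - 1062/215 = -10637327/215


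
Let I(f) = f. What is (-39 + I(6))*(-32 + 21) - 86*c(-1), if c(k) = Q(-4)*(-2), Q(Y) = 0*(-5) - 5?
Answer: -497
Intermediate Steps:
Q(Y) = -5 (Q(Y) = 0 - 5 = -5)
c(k) = 10 (c(k) = -5*(-2) = 10)
(-39 + I(6))*(-32 + 21) - 86*c(-1) = (-39 + 6)*(-32 + 21) - 86*10 = -33*(-11) - 860 = 363 - 860 = -497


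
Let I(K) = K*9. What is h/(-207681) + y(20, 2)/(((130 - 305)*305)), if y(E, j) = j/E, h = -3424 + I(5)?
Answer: 1803333569/110849733750 ≈ 0.016268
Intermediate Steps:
I(K) = 9*K
h = -3379 (h = -3424 + 9*5 = -3424 + 45 = -3379)
h/(-207681) + y(20, 2)/(((130 - 305)*305)) = -3379/(-207681) + (2/20)/(((130 - 305)*305)) = -3379*(-1/207681) + (2*(1/20))/((-175*305)) = 3379/207681 + (⅒)/(-53375) = 3379/207681 + (⅒)*(-1/53375) = 3379/207681 - 1/533750 = 1803333569/110849733750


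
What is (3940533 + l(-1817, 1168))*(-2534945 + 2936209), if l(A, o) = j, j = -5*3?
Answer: 1581188014752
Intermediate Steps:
j = -15
l(A, o) = -15
(3940533 + l(-1817, 1168))*(-2534945 + 2936209) = (3940533 - 15)*(-2534945 + 2936209) = 3940518*401264 = 1581188014752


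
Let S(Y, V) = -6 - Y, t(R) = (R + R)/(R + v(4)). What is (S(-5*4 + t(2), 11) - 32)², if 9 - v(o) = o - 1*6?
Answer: 56644/169 ≈ 335.17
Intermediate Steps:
v(o) = 15 - o (v(o) = 9 - (o - 1*6) = 9 - (o - 6) = 9 - (-6 + o) = 9 + (6 - o) = 15 - o)
t(R) = 2*R/(11 + R) (t(R) = (R + R)/(R + (15 - 1*4)) = (2*R)/(R + (15 - 4)) = (2*R)/(R + 11) = (2*R)/(11 + R) = 2*R/(11 + R))
(S(-5*4 + t(2), 11) - 32)² = ((-6 - (-5*4 + 2*2/(11 + 2))) - 32)² = ((-6 - (-20 + 2*2/13)) - 32)² = ((-6 - (-20 + 2*2*(1/13))) - 32)² = ((-6 - (-20 + 4/13)) - 32)² = ((-6 - 1*(-256/13)) - 32)² = ((-6 + 256/13) - 32)² = (178/13 - 32)² = (-238/13)² = 56644/169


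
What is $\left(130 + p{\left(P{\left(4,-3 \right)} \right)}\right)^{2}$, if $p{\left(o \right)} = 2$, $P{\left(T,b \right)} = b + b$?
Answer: $17424$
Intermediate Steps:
$P{\left(T,b \right)} = 2 b$
$\left(130 + p{\left(P{\left(4,-3 \right)} \right)}\right)^{2} = \left(130 + 2\right)^{2} = 132^{2} = 17424$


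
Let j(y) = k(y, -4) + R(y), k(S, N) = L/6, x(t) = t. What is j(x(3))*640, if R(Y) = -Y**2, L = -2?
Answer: -17920/3 ≈ -5973.3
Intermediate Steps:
k(S, N) = -1/3 (k(S, N) = -2/6 = -2*1/6 = -1/3)
j(y) = -1/3 - y**2
j(x(3))*640 = (-1/3 - 1*3**2)*640 = (-1/3 - 1*9)*640 = (-1/3 - 9)*640 = -28/3*640 = -17920/3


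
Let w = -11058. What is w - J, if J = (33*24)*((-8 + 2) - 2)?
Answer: -4722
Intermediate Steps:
J = -6336 (J = 792*(-6 - 2) = 792*(-8) = -6336)
w - J = -11058 - 1*(-6336) = -11058 + 6336 = -4722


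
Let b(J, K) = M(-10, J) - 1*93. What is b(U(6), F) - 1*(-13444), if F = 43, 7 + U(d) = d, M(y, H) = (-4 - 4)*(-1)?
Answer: 13359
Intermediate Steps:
M(y, H) = 8 (M(y, H) = -8*(-1) = 8)
U(d) = -7 + d
b(J, K) = -85 (b(J, K) = 8 - 1*93 = 8 - 93 = -85)
b(U(6), F) - 1*(-13444) = -85 - 1*(-13444) = -85 + 13444 = 13359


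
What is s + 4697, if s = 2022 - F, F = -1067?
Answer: 7786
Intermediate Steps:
s = 3089 (s = 2022 - 1*(-1067) = 2022 + 1067 = 3089)
s + 4697 = 3089 + 4697 = 7786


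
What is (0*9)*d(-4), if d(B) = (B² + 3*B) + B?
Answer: 0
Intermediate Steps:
d(B) = B² + 4*B
(0*9)*d(-4) = (0*9)*(-4*(4 - 4)) = 0*(-4*0) = 0*0 = 0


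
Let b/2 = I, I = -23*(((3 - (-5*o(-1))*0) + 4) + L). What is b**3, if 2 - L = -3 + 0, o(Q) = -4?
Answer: -168196608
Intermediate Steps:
L = 5 (L = 2 - (-3 + 0) = 2 - 1*(-3) = 2 + 3 = 5)
I = -276 (I = -23*(((3 - (-5*(-4))*0) + 4) + 5) = -23*(((3 - 20*0) + 4) + 5) = -23*(((3 - 1*0) + 4) + 5) = -23*(((3 + 0) + 4) + 5) = -23*((3 + 4) + 5) = -23*(7 + 5) = -23*12 = -276)
b = -552 (b = 2*(-276) = -552)
b**3 = (-552)**3 = -168196608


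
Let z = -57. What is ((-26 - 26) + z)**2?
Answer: 11881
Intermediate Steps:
((-26 - 26) + z)**2 = ((-26 - 26) - 57)**2 = (-52 - 57)**2 = (-109)**2 = 11881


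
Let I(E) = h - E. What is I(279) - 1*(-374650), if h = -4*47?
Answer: 374183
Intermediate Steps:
h = -188
I(E) = -188 - E
I(279) - 1*(-374650) = (-188 - 1*279) - 1*(-374650) = (-188 - 279) + 374650 = -467 + 374650 = 374183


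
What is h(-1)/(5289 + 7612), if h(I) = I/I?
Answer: 1/12901 ≈ 7.7513e-5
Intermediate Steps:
h(I) = 1
h(-1)/(5289 + 7612) = 1/(5289 + 7612) = 1/12901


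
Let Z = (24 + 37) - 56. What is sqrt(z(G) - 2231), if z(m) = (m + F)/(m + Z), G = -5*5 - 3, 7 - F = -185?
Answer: I*sqrt(1183971)/23 ≈ 47.309*I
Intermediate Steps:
F = 192 (F = 7 - 1*(-185) = 7 + 185 = 192)
Z = 5 (Z = 61 - 56 = 5)
G = -28 (G = -25 - 3 = -28)
z(m) = (192 + m)/(5 + m) (z(m) = (m + 192)/(m + 5) = (192 + m)/(5 + m))
sqrt(z(G) - 2231) = sqrt((192 - 28)/(5 - 28) - 2231) = sqrt(164/(-23) - 2231) = sqrt(-1/23*164 - 2231) = sqrt(-164/23 - 2231) = sqrt(-51477/23) = I*sqrt(1183971)/23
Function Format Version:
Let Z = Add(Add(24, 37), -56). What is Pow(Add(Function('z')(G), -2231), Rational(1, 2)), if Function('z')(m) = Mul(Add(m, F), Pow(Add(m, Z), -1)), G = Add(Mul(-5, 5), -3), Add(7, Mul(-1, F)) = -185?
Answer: Mul(Rational(1, 23), I, Pow(1183971, Rational(1, 2))) ≈ Mul(47.309, I)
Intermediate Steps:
F = 192 (F = Add(7, Mul(-1, -185)) = Add(7, 185) = 192)
Z = 5 (Z = Add(61, -56) = 5)
G = -28 (G = Add(-25, -3) = -28)
Function('z')(m) = Mul(Pow(Add(5, m), -1), Add(192, m)) (Function('z')(m) = Mul(Add(m, 192), Pow(Add(m, 5), -1)) = Mul(Add(192, m), Pow(Add(5, m), -1)) = Mul(Pow(Add(5, m), -1), Add(192, m)))
Pow(Add(Function('z')(G), -2231), Rational(1, 2)) = Pow(Add(Mul(Pow(Add(5, -28), -1), Add(192, -28)), -2231), Rational(1, 2)) = Pow(Add(Mul(Pow(-23, -1), 164), -2231), Rational(1, 2)) = Pow(Add(Mul(Rational(-1, 23), 164), -2231), Rational(1, 2)) = Pow(Add(Rational(-164, 23), -2231), Rational(1, 2)) = Pow(Rational(-51477, 23), Rational(1, 2)) = Mul(Rational(1, 23), I, Pow(1183971, Rational(1, 2)))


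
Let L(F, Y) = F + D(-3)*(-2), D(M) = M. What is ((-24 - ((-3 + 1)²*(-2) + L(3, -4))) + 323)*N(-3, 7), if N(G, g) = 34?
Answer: 10132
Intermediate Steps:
L(F, Y) = 6 + F (L(F, Y) = F - 3*(-2) = F + 6 = 6 + F)
((-24 - ((-3 + 1)²*(-2) + L(3, -4))) + 323)*N(-3, 7) = ((-24 - ((-3 + 1)²*(-2) + (6 + 3))) + 323)*34 = ((-24 - ((-2)²*(-2) + 9)) + 323)*34 = ((-24 - (4*(-2) + 9)) + 323)*34 = ((-24 - (-8 + 9)) + 323)*34 = ((-24 - 1*1) + 323)*34 = ((-24 - 1) + 323)*34 = (-25 + 323)*34 = 298*34 = 10132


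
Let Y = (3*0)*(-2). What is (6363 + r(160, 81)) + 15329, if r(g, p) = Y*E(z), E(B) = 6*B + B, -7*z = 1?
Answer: 21692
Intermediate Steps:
z = -⅐ (z = -⅐*1 = -⅐ ≈ -0.14286)
Y = 0 (Y = 0*(-2) = 0)
E(B) = 7*B
r(g, p) = 0 (r(g, p) = 0*(7*(-⅐)) = 0*(-1) = 0)
(6363 + r(160, 81)) + 15329 = (6363 + 0) + 15329 = 6363 + 15329 = 21692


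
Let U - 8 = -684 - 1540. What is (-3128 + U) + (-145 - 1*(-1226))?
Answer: -4263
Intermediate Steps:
U = -2216 (U = 8 + (-684 - 1540) = 8 - 2224 = -2216)
(-3128 + U) + (-145 - 1*(-1226)) = (-3128 - 2216) + (-145 - 1*(-1226)) = -5344 + (-145 + 1226) = -5344 + 1081 = -4263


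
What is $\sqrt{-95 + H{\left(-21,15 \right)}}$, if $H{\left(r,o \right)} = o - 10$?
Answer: $3 i \sqrt{10} \approx 9.4868 i$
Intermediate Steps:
$H{\left(r,o \right)} = -10 + o$
$\sqrt{-95 + H{\left(-21,15 \right)}} = \sqrt{-95 + \left(-10 + 15\right)} = \sqrt{-95 + 5} = \sqrt{-90} = 3 i \sqrt{10}$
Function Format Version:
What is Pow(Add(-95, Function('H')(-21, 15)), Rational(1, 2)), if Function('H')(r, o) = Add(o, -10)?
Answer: Mul(3, I, Pow(10, Rational(1, 2))) ≈ Mul(9.4868, I)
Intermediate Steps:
Function('H')(r, o) = Add(-10, o)
Pow(Add(-95, Function('H')(-21, 15)), Rational(1, 2)) = Pow(Add(-95, Add(-10, 15)), Rational(1, 2)) = Pow(Add(-95, 5), Rational(1, 2)) = Pow(-90, Rational(1, 2)) = Mul(3, I, Pow(10, Rational(1, 2)))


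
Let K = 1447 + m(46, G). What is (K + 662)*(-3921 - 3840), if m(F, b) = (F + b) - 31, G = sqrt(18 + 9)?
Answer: -16484364 - 23283*sqrt(3) ≈ -1.6525e+7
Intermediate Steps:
G = 3*sqrt(3) (G = sqrt(27) = 3*sqrt(3) ≈ 5.1962)
m(F, b) = -31 + F + b
K = 1462 + 3*sqrt(3) (K = 1447 + (-31 + 46 + 3*sqrt(3)) = 1447 + (15 + 3*sqrt(3)) = 1462 + 3*sqrt(3) ≈ 1467.2)
(K + 662)*(-3921 - 3840) = ((1462 + 3*sqrt(3)) + 662)*(-3921 - 3840) = (2124 + 3*sqrt(3))*(-7761) = -16484364 - 23283*sqrt(3)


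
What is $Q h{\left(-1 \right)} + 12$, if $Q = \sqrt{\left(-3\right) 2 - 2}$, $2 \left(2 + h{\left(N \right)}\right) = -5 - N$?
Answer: $12 - 8 i \sqrt{2} \approx 12.0 - 11.314 i$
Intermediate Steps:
$h{\left(N \right)} = - \frac{9}{2} - \frac{N}{2}$ ($h{\left(N \right)} = -2 + \frac{-5 - N}{2} = -2 - \left(\frac{5}{2} + \frac{N}{2}\right) = - \frac{9}{2} - \frac{N}{2}$)
$Q = 2 i \sqrt{2}$ ($Q = \sqrt{-6 - 2} = \sqrt{-8} = 2 i \sqrt{2} \approx 2.8284 i$)
$Q h{\left(-1 \right)} + 12 = 2 i \sqrt{2} \left(- \frac{9}{2} - - \frac{1}{2}\right) + 12 = 2 i \sqrt{2} \left(- \frac{9}{2} + \frac{1}{2}\right) + 12 = 2 i \sqrt{2} \left(-4\right) + 12 = - 8 i \sqrt{2} + 12 = 12 - 8 i \sqrt{2}$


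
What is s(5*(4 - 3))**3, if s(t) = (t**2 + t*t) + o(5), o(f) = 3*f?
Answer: 274625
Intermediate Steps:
s(t) = 15 + 2*t**2 (s(t) = (t**2 + t*t) + 3*5 = (t**2 + t**2) + 15 = 2*t**2 + 15 = 15 + 2*t**2)
s(5*(4 - 3))**3 = (15 + 2*(5*(4 - 3))**2)**3 = (15 + 2*(5*1)**2)**3 = (15 + 2*5**2)**3 = (15 + 2*25)**3 = (15 + 50)**3 = 65**3 = 274625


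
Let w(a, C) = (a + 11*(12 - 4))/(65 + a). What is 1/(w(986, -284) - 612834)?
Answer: -1051/644087460 ≈ -1.6318e-6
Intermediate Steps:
w(a, C) = (88 + a)/(65 + a) (w(a, C) = (a + 11*8)/(65 + a) = (a + 88)/(65 + a) = (88 + a)/(65 + a))
1/(w(986, -284) - 612834) = 1/((88 + 986)/(65 + 986) - 612834) = 1/(1074/1051 - 612834) = 1/(-644087460/1051) = -1051/644087460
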